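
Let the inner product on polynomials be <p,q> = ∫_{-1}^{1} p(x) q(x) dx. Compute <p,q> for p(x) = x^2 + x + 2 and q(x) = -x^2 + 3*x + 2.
<p,q> = 48/5

Expand the product: p(x)·q(x) = -x^4 + 2*x^3 + 3*x^2 + 8*x + 4.
∫_{-1}^{1} of each monomial x^k gives [2/(k+1) if k even, 0 if k odd]. Integrating term-by-term (or equivalently evaluating the antiderivative F(x) = -x^5/5 + x^4/2 + x^3 + 4*x^2 + 4*x at the endpoints):
  F(1) − F(−1) = 93/10 − (-3/10) = 48/5.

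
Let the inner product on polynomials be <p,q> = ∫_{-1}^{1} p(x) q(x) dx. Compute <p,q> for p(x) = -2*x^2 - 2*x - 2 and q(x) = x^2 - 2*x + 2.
<p,q> = -152/15

Expand the product: p(x)·q(x) = -2*x^4 + 2*x^3 - 2*x^2 - 4.
∫_{-1}^{1} of each monomial x^k gives [2/(k+1) if k even, 0 if k odd]. Integrating term-by-term (or equivalently evaluating the antiderivative F(x) = -2*x^5/5 + x^4/2 - 2*x^3/3 - 4*x at the endpoints):
  F(1) − F(−1) = -137/30 − (167/30) = -152/15.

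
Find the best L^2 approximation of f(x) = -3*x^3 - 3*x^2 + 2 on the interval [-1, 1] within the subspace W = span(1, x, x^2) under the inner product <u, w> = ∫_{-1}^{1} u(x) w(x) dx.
g(x) = -3*x^2 - 9*x/5 + 2

The best approximation g ∈ W is the orthogonal projection of f onto W. Writing g = a_0 + a_1 x + a_2 x^2, the coefficients solve the normal equations G · a = b where
  G_{ij} = <φ_i, φ_j> and b_i = <f, φ_i>, with φ_0 = 1, φ_1 = x, φ_2 = x^2.
G =
  [2, 0, 2/3]
  [0, 2/3, 0]
  [2/3, 0, 2/5],
b = (2, -6/5, 2/15).
Solving gives a_0 = 2, a_1 = -9/5, a_2 = -3, so
  g(x) = -3*x^2 - 9*x/5 + 2.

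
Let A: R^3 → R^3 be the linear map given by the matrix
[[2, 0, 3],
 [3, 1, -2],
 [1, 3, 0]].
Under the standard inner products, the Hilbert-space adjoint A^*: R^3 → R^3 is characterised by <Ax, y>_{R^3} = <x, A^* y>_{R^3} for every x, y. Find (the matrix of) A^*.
A^* = A^T =
[[2, 3, 1],
 [0, 1, 3],
 [3, -2, 0]]

For real matrices with standard dot products, the defining identity <Ax, y> = <x, A^* y> gives (Ax)^T y = x^T (A^*) y, i.e. x^T A^T y = x^T (A^*) y. Since this holds for all x, y, we must have A^* = A^T. Therefore
A^* =
[[2, 3, 1],
 [0, 1, 3],
 [3, -2, 0]].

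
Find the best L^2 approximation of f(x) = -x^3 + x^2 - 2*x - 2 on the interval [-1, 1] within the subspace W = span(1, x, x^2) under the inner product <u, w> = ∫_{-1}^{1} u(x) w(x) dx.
g(x) = x^2 - 13*x/5 - 2

The best approximation g ∈ W is the orthogonal projection of f onto W. Writing g = a_0 + a_1 x + a_2 x^2, the coefficients solve the normal equations G · a = b where
  G_{ij} = <φ_i, φ_j> and b_i = <f, φ_i>, with φ_0 = 1, φ_1 = x, φ_2 = x^2.
G =
  [2, 0, 2/3]
  [0, 2/3, 0]
  [2/3, 0, 2/5],
b = (-10/3, -26/15, -14/15).
Solving gives a_0 = -2, a_1 = -13/5, a_2 = 1, so
  g(x) = x^2 - 13*x/5 - 2.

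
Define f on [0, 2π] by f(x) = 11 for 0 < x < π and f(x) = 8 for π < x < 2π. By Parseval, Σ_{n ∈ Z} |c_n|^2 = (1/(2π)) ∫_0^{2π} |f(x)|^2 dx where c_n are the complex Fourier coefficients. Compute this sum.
Σ |c_n|^2 = 185/2

Parseval equates the L^2 energy of f (normalised by 1/(2π)) with the ℓ^2 sum of its Fourier coefficients: (1/(2π)) ∫_0^{2π} |f|^2 = Σ |c_n|^2.
Compute the left side: (1/(2π)) [∫_0^π 11^2 dx + ∫_π^{2π} 8^2 dx] = (1/(2π)) · (121π + 64π) = (121 + 64)/2 = 185/2.
So Σ_{n ∈ Z} |c_n|^2 = 185/2.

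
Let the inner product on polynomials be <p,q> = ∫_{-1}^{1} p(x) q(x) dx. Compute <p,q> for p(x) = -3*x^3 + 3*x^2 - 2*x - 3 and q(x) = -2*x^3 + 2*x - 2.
<p,q> = 656/105

Expand the product: p(x)·q(x) = 6*x^6 - 6*x^5 - 2*x^4 + 18*x^3 - 10*x^2 - 2*x + 6.
∫_{-1}^{1} of each monomial x^k gives [2/(k+1) if k even, 0 if k odd]. Integrating term-by-term (or equivalently evaluating the antiderivative F(x) = 6*x^7/7 - x^6 - 2*x^5/5 + 9*x^4/2 - 10*x^3/3 - x^2 + 6*x at the endpoints):
  F(1) − F(−1) = 1181/210 − (-131/210) = 656/105.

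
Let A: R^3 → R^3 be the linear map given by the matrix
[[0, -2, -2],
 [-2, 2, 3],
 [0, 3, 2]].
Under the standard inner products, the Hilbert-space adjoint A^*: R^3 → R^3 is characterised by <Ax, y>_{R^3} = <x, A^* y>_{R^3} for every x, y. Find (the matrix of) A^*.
A^* = A^T =
[[0, -2, 0],
 [-2, 2, 3],
 [-2, 3, 2]]

For real matrices with standard dot products, the defining identity <Ax, y> = <x, A^* y> gives (Ax)^T y = x^T (A^*) y, i.e. x^T A^T y = x^T (A^*) y. Since this holds for all x, y, we must have A^* = A^T. Therefore
A^* =
[[0, -2, 0],
 [-2, 2, 3],
 [-2, 3, 2]].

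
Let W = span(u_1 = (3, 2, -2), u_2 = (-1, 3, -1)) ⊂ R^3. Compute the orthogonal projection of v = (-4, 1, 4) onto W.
proj_W(v) = (-130/27, -1/54, 95/54)

Set up U = [u_1 | ... | u_2] ∈ R^(3×2). The projector onto W = col(U) is P = U (U^T U)^(-1) U^T.
Compute U^T U =
  [17, 5]
  [5, 11],
and U^T v = (-18, 3).
Solve U^T U · c = U^T v for the coefficients: c = (-71/54, 47/54). The projection is proj_W(v) = U c.
Check: (v - proj_W(v)) · u_1 = 0  (should be 0).
Check: (v - proj_W(v)) · u_2 = 0  (should be 0).
Result: proj_W(v) = (-130/27, -1/54, 95/54).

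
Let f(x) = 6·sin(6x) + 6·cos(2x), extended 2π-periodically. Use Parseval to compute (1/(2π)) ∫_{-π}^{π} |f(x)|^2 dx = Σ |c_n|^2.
Σ |c_n|^2 = 36

Expand |f|^2 and use orthogonality of {sin(nx), cos(mx)} on [-π, π]:
  ∫_{-π}^{π} sin(nx)^2 dx = π, ∫ cos(mx)^2 dx = π, and cross terms integrate to 0.
So ∫_{-π}^{π} f(x)^2 dx = 6^2 · π + 6^2 · π = (36 + 36)π.
Divide by 2π: (36 + 36)/2 = 36.
By Parseval, this equals Σ |c_n|^2.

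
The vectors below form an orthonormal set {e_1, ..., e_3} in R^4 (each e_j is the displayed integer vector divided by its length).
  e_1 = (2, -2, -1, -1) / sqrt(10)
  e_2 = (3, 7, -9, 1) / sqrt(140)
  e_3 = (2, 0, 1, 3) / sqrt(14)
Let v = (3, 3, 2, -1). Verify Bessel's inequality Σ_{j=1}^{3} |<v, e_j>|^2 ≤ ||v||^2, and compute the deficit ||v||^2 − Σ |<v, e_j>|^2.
Σ |<v, e_j>|^2 = 11/4; ||v||^2 = 23; deficit = 81/4

Write each e_j = u_j / sqrt(<u_j, u_j>) where u_j is the displayed integer vector. Then <v, e_j> = <v, u_j> / sqrt(<u_j, u_j>), so |<v, e_j>|^2 = <v, u_j>^2 / <u_j, u_j>.
Coefficients: <v, e_1> = -1/sqrt(10), <v, e_2> = 11/sqrt(140), <v, e_3> = 5/sqrt(14).
Square and sum: Σ |<v, e_j>|^2 = 11/4.
Compute ||v||^2 = v·v = 23.
Deficit = 23 − 11/4 = 81/4 ≥ 0, confirming Bessel's inequality. (The deficit equals ||v − Σ <v,e_j> e_j||^2, the squared distance from v to span{e_j}.)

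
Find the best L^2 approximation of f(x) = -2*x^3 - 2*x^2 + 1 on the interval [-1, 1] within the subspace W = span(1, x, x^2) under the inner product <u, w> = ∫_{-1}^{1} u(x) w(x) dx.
g(x) = -2*x^2 - 6*x/5 + 1

The best approximation g ∈ W is the orthogonal projection of f onto W. Writing g = a_0 + a_1 x + a_2 x^2, the coefficients solve the normal equations G · a = b where
  G_{ij} = <φ_i, φ_j> and b_i = <f, φ_i>, with φ_0 = 1, φ_1 = x, φ_2 = x^2.
G =
  [2, 0, 2/3]
  [0, 2/3, 0]
  [2/3, 0, 2/5],
b = (2/3, -4/5, -2/15).
Solving gives a_0 = 1, a_1 = -6/5, a_2 = -2, so
  g(x) = -2*x^2 - 6*x/5 + 1.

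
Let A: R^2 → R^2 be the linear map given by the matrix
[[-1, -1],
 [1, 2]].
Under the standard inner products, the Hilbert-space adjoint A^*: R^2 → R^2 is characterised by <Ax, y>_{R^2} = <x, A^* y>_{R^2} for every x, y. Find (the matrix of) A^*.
A^* = A^T =
[[-1, 1],
 [-1, 2]]

For real matrices with standard dot products, the defining identity <Ax, y> = <x, A^* y> gives (Ax)^T y = x^T (A^*) y, i.e. x^T A^T y = x^T (A^*) y. Since this holds for all x, y, we must have A^* = A^T. Therefore
A^* =
[[-1, 1],
 [-1, 2]].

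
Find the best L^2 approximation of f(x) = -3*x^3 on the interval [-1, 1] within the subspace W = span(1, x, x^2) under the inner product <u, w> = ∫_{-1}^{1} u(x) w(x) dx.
g(x) = -9*x/5

The best approximation g ∈ W is the orthogonal projection of f onto W. Writing g = a_0 + a_1 x + a_2 x^2, the coefficients solve the normal equations G · a = b where
  G_{ij} = <φ_i, φ_j> and b_i = <f, φ_i>, with φ_0 = 1, φ_1 = x, φ_2 = x^2.
G =
  [2, 0, 2/3]
  [0, 2/3, 0]
  [2/3, 0, 2/5],
b = (0, -6/5, 0).
Solving gives a_0 = 0, a_1 = -9/5, a_2 = 0, so
  g(x) = -9*x/5.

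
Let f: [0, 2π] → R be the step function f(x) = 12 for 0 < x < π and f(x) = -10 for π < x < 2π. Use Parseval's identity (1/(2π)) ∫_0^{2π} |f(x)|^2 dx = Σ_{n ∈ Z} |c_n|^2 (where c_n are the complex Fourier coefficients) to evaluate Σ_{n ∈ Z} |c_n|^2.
Σ |c_n|^2 = 122

Parseval equates the L^2 energy of f (normalised by 1/(2π)) with the ℓ^2 sum of its Fourier coefficients: (1/(2π)) ∫_0^{2π} |f|^2 = Σ |c_n|^2.
Compute the left side: (1/(2π)) [∫_0^π 12^2 dx + ∫_π^{2π} (-10)^2 dx] = (1/(2π)) · (144π + 100π) = (144 + 100)/2 = 122.
So Σ_{n ∈ Z} |c_n|^2 = 122.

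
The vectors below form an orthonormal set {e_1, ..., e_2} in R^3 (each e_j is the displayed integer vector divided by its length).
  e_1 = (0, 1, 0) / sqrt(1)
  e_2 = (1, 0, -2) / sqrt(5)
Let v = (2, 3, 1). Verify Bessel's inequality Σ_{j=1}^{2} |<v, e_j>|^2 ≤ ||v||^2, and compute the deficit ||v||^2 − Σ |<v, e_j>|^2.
Σ |<v, e_j>|^2 = 9; ||v||^2 = 14; deficit = 5

Write each e_j = u_j / sqrt(<u_j, u_j>) where u_j is the displayed integer vector. Then <v, e_j> = <v, u_j> / sqrt(<u_j, u_j>), so |<v, e_j>|^2 = <v, u_j>^2 / <u_j, u_j>.
Coefficients: <v, e_1> = 3/sqrt(1), <v, e_2> = 0/sqrt(5).
Square and sum: Σ |<v, e_j>|^2 = 9.
Compute ||v||^2 = v·v = 14.
Deficit = 14 − 9 = 5 ≥ 0, confirming Bessel's inequality. (The deficit equals ||v − Σ <v,e_j> e_j||^2, the squared distance from v to span{e_j}.)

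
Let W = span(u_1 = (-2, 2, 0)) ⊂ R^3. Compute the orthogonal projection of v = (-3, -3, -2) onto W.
proj_W(v) = (0, 0, 0)

Set up U = [u_1 | ... | u_1] ∈ R^(3×1). The projector onto W = col(U) is P = U (U^T U)^(-1) U^T.
Compute U^T U =
  [8],
and U^T v = (0).
Solve U^T U · c = U^T v for the coefficients: c = (0). The projection is proj_W(v) = U c.
Check: (v - proj_W(v)) · u_1 = 0  (should be 0).
Result: proj_W(v) = (0, 0, 0).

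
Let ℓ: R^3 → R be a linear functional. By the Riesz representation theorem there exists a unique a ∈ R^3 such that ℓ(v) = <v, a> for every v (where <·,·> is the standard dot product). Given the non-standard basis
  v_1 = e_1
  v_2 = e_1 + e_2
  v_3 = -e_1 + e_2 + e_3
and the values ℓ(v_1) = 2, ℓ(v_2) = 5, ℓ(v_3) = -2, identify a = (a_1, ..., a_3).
a = (2, 3, -3)

Write a = (a_1, ..., a_3) in the standard basis. For each basis vector v_i, ℓ(v_i) = <v_i, a> is a linear equation in the a_j's. Collect the n equations into a matrix system V a = ℓ, where row i of V is v_i (expressed in the standard basis). Since V is invertible (lower-triangular with 1s on the diagonal, up to permutation), solve by back-substitution:
  V =
[[1, 0, 0],
 [1, 1, 0],
 [-1, 1, 1]]
  V a = (2, 5, -2)
Solving gives a = (2, 3, -3).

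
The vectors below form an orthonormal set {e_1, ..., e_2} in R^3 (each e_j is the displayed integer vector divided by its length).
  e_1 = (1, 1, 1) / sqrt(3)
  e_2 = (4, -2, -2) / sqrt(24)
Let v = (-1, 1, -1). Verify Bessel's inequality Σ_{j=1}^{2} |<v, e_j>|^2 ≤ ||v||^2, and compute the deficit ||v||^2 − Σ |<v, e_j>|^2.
Σ |<v, e_j>|^2 = 1; ||v||^2 = 3; deficit = 2

Write each e_j = u_j / sqrt(<u_j, u_j>) where u_j is the displayed integer vector. Then <v, e_j> = <v, u_j> / sqrt(<u_j, u_j>), so |<v, e_j>|^2 = <v, u_j>^2 / <u_j, u_j>.
Coefficients: <v, e_1> = -1/sqrt(3), <v, e_2> = -4/sqrt(24).
Square and sum: Σ |<v, e_j>|^2 = 1.
Compute ||v||^2 = v·v = 3.
Deficit = 3 − 1 = 2 ≥ 0, confirming Bessel's inequality. (The deficit equals ||v − Σ <v,e_j> e_j||^2, the squared distance from v to span{e_j}.)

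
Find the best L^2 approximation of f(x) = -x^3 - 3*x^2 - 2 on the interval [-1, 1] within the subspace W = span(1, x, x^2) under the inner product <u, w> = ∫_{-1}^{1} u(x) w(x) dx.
g(x) = -3*x^2 - 3*x/5 - 2

The best approximation g ∈ W is the orthogonal projection of f onto W. Writing g = a_0 + a_1 x + a_2 x^2, the coefficients solve the normal equations G · a = b where
  G_{ij} = <φ_i, φ_j> and b_i = <f, φ_i>, with φ_0 = 1, φ_1 = x, φ_2 = x^2.
G =
  [2, 0, 2/3]
  [0, 2/3, 0]
  [2/3, 0, 2/5],
b = (-6, -2/5, -38/15).
Solving gives a_0 = -2, a_1 = -3/5, a_2 = -3, so
  g(x) = -3*x^2 - 3*x/5 - 2.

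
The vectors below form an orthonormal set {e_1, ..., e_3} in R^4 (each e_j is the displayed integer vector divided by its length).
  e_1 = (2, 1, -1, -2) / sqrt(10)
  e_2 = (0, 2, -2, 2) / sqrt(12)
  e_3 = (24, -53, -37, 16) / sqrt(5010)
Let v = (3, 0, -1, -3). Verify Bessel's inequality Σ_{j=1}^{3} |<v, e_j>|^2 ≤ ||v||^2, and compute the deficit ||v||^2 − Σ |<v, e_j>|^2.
Σ |<v, e_j>|^2 = 3169/167; ||v||^2 = 19; deficit = 4/167

Write each e_j = u_j / sqrt(<u_j, u_j>) where u_j is the displayed integer vector. Then <v, e_j> = <v, u_j> / sqrt(<u_j, u_j>), so |<v, e_j>|^2 = <v, u_j>^2 / <u_j, u_j>.
Coefficients: <v, e_1> = 13/sqrt(10), <v, e_2> = -4/sqrt(12), <v, e_3> = 61/sqrt(5010).
Square and sum: Σ |<v, e_j>|^2 = 3169/167.
Compute ||v||^2 = v·v = 19.
Deficit = 19 − 3169/167 = 4/167 ≥ 0, confirming Bessel's inequality. (The deficit equals ||v − Σ <v,e_j> e_j||^2, the squared distance from v to span{e_j}.)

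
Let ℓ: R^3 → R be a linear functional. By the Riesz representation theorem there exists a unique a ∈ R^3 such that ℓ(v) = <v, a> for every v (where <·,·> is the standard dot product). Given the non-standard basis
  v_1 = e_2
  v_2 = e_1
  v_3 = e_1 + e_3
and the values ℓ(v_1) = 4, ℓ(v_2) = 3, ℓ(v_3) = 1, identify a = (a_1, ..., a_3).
a = (3, 4, -2)

Write a = (a_1, ..., a_3) in the standard basis. For each basis vector v_i, ℓ(v_i) = <v_i, a> is a linear equation in the a_j's. Collect the n equations into a matrix system V a = ℓ, where row i of V is v_i (expressed in the standard basis). Since V is invertible (lower-triangular with 1s on the diagonal, up to permutation), solve by back-substitution:
  V =
[[0, 1, 0],
 [1, 0, 0],
 [1, 0, 1]]
  V a = (4, 3, 1)
Solving gives a = (3, 4, -2).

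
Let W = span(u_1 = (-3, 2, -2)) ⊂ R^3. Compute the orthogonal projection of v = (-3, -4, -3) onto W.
proj_W(v) = (-21/17, 14/17, -14/17)

Set up U = [u_1 | ... | u_1] ∈ R^(3×1). The projector onto W = col(U) is P = U (U^T U)^(-1) U^T.
Compute U^T U =
  [17],
and U^T v = (7).
Solve U^T U · c = U^T v for the coefficients: c = (7/17). The projection is proj_W(v) = U c.
Check: (v - proj_W(v)) · u_1 = 0  (should be 0).
Result: proj_W(v) = (-21/17, 14/17, -14/17).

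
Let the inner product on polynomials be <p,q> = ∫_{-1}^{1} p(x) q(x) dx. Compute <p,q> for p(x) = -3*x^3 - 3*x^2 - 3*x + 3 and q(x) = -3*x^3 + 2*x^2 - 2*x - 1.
<p,q> = 356/35

Expand the product: p(x)·q(x) = 9*x^6 + 3*x^5 + 9*x^4 - 6*x^3 + 15*x^2 - 3*x - 3.
∫_{-1}^{1} of each monomial x^k gives [2/(k+1) if k even, 0 if k odd]. Integrating term-by-term (or equivalently evaluating the antiderivative F(x) = 9*x^7/7 + x^6/2 + 9*x^5/5 - 3*x^4/2 + 5*x^3 - 3*x^2/2 - 3*x at the endpoints):
  F(1) − F(−1) = 181/70 − (-531/70) = 356/35.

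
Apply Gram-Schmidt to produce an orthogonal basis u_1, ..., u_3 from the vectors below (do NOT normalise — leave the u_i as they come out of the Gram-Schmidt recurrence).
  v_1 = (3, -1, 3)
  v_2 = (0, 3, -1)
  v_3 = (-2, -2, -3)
Orthogonal basis:
  u_1 = (3, -1, 3)
  u_2 = (18/19, 51/19, -1/19)
  u_3 = (68/77, -51/154, -153/154)

Apply the Gram-Schmidt recurrence
  u_1 = v_1
  u_i = v_i − Σ_{j<i} ((v_i · u_j) / (u_j · u_j)) · u_j.

Step by step this gives:
  u_1 = (3, -1, 3)
  u_2 = (18/19, 51/19, -1/19)
  u_3 = (68/77, -51/154, -153/154)

Orthogonality check:
  u_2 · u_1 = 0 (should be 0)
  u_3 · u_1 = 0 (should be 0)
  u_3 · u_2 = 0 (should be 0)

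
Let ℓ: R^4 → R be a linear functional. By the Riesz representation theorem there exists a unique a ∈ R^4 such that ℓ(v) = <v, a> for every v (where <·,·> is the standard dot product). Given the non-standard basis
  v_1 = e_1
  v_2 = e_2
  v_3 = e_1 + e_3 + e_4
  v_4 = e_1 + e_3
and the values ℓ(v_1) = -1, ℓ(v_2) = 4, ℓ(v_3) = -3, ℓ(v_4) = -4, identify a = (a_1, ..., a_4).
a = (-1, 4, -3, 1)

Write a = (a_1, ..., a_4) in the standard basis. For each basis vector v_i, ℓ(v_i) = <v_i, a> is a linear equation in the a_j's. Collect the n equations into a matrix system V a = ℓ, where row i of V is v_i (expressed in the standard basis). Since V is invertible (lower-triangular with 1s on the diagonal, up to permutation), solve by back-substitution:
  V =
[[1, 0, 0, 0],
 [0, 1, 0, 0],
 [1, 0, 1, 1],
 [1, 0, 1, 0]]
  V a = (-1, 4, -3, -4)
Solving gives a = (-1, 4, -3, 1).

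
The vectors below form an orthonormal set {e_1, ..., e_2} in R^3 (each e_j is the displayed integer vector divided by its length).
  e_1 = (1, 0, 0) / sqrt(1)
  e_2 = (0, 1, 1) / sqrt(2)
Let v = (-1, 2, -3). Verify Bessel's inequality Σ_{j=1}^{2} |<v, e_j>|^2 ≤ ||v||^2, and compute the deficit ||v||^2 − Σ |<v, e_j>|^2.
Σ |<v, e_j>|^2 = 3/2; ||v||^2 = 14; deficit = 25/2

Write each e_j = u_j / sqrt(<u_j, u_j>) where u_j is the displayed integer vector. Then <v, e_j> = <v, u_j> / sqrt(<u_j, u_j>), so |<v, e_j>|^2 = <v, u_j>^2 / <u_j, u_j>.
Coefficients: <v, e_1> = -1/sqrt(1), <v, e_2> = -1/sqrt(2).
Square and sum: Σ |<v, e_j>|^2 = 3/2.
Compute ||v||^2 = v·v = 14.
Deficit = 14 − 3/2 = 25/2 ≥ 0, confirming Bessel's inequality. (The deficit equals ||v − Σ <v,e_j> e_j||^2, the squared distance from v to span{e_j}.)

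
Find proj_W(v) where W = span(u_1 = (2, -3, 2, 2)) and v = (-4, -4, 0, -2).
proj_W(v) = (0, 0, 0, 0)

Set up U = [u_1 | ... | u_1] ∈ R^(4×1). The projector onto W = col(U) is P = U (U^T U)^(-1) U^T.
Compute U^T U =
  [21],
and U^T v = (0).
Solve U^T U · c = U^T v for the coefficients: c = (0). The projection is proj_W(v) = U c.
Check: (v - proj_W(v)) · u_1 = 0  (should be 0).
Result: proj_W(v) = (0, 0, 0, 0).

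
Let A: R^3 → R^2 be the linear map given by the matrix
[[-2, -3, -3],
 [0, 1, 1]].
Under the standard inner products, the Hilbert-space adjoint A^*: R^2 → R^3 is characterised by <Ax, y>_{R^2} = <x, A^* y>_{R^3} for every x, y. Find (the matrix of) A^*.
A^* = A^T =
[[-2, 0],
 [-3, 1],
 [-3, 1]]

For real matrices with standard dot products, the defining identity <Ax, y> = <x, A^* y> gives (Ax)^T y = x^T (A^*) y, i.e. x^T A^T y = x^T (A^*) y. Since this holds for all x, y, we must have A^* = A^T. Therefore
A^* =
[[-2, 0],
 [-3, 1],
 [-3, 1]].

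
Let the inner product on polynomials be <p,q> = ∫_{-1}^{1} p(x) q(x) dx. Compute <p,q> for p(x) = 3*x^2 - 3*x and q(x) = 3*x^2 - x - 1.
<p,q> = 18/5

Expand the product: p(x)·q(x) = 9*x^4 - 12*x^3 + 3*x.
∫_{-1}^{1} of each monomial x^k gives [2/(k+1) if k even, 0 if k odd]. Integrating term-by-term (or equivalently evaluating the antiderivative F(x) = 9*x^5/5 - 3*x^4 + 3*x^2/2 at the endpoints):
  F(1) − F(−1) = 3/10 − (-33/10) = 18/5.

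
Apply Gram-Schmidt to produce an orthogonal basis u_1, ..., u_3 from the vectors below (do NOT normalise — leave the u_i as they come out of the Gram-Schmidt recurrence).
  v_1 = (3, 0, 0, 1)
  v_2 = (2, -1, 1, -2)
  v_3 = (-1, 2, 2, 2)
Orthogonal basis:
  u_1 = (3, 0, 0, 1)
  u_2 = (4/5, -1, 1, -12/5)
  u_3 = (-1/6, 4/3, 8/3, 1/2)

Apply the Gram-Schmidt recurrence
  u_1 = v_1
  u_i = v_i − Σ_{j<i} ((v_i · u_j) / (u_j · u_j)) · u_j.

Step by step this gives:
  u_1 = (3, 0, 0, 1)
  u_2 = (4/5, -1, 1, -12/5)
  u_3 = (-1/6, 4/3, 8/3, 1/2)

Orthogonality check:
  u_2 · u_1 = 0 (should be 0)
  u_3 · u_1 = 0 (should be 0)
  u_3 · u_2 = 0 (should be 0)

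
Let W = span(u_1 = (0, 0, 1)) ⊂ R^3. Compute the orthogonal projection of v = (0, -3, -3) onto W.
proj_W(v) = (0, 0, -3)

Set up U = [u_1 | ... | u_1] ∈ R^(3×1). The projector onto W = col(U) is P = U (U^T U)^(-1) U^T.
Compute U^T U =
  [1],
and U^T v = (-3).
Solve U^T U · c = U^T v for the coefficients: c = (-3). The projection is proj_W(v) = U c.
Check: (v - proj_W(v)) · u_1 = 0  (should be 0).
Result: proj_W(v) = (0, 0, -3).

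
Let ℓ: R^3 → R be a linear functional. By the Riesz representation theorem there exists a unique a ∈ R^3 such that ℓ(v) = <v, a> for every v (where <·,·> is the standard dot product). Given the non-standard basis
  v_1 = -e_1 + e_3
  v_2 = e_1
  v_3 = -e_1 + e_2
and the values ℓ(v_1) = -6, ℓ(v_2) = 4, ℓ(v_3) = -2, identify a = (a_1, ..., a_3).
a = (4, 2, -2)

Write a = (a_1, ..., a_3) in the standard basis. For each basis vector v_i, ℓ(v_i) = <v_i, a> is a linear equation in the a_j's. Collect the n equations into a matrix system V a = ℓ, where row i of V is v_i (expressed in the standard basis). Since V is invertible (lower-triangular with 1s on the diagonal, up to permutation), solve by back-substitution:
  V =
[[-1, 0, 1],
 [1, 0, 0],
 [-1, 1, 0]]
  V a = (-6, 4, -2)
Solving gives a = (4, 2, -2).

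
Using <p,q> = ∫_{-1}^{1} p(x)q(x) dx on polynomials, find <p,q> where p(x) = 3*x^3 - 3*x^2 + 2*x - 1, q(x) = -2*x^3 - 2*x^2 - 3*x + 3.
<p,q> = -2014/105

Expand the product: p(x)·q(x) = -6*x^6 - 7*x^4 + 16*x^3 - 13*x^2 + 9*x - 3.
∫_{-1}^{1} of each monomial x^k gives [2/(k+1) if k even, 0 if k odd]. Integrating term-by-term (or equivalently evaluating the antiderivative F(x) = -6*x^7/7 - 7*x^5/5 + 4*x^4 - 13*x^3/3 + 9*x^2/2 - 3*x at the endpoints):
  F(1) − F(−1) = -229/210 − (3799/210) = -2014/105.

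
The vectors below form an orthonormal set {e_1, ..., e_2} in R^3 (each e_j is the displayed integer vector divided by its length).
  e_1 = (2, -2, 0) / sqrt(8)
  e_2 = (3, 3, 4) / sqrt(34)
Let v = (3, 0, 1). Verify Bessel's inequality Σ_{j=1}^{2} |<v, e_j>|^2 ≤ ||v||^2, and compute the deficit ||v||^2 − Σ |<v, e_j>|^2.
Σ |<v, e_j>|^2 = 161/17; ||v||^2 = 10; deficit = 9/17

Write each e_j = u_j / sqrt(<u_j, u_j>) where u_j is the displayed integer vector. Then <v, e_j> = <v, u_j> / sqrt(<u_j, u_j>), so |<v, e_j>|^2 = <v, u_j>^2 / <u_j, u_j>.
Coefficients: <v, e_1> = 6/sqrt(8), <v, e_2> = 13/sqrt(34).
Square and sum: Σ |<v, e_j>|^2 = 161/17.
Compute ||v||^2 = v·v = 10.
Deficit = 10 − 161/17 = 9/17 ≥ 0, confirming Bessel's inequality. (The deficit equals ||v − Σ <v,e_j> e_j||^2, the squared distance from v to span{e_j}.)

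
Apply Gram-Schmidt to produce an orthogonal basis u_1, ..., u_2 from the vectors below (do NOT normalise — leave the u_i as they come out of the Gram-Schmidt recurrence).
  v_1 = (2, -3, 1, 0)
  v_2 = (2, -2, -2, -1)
Orthogonal basis:
  u_1 = (2, -3, 1, 0)
  u_2 = (6/7, -2/7, -18/7, -1)

Apply the Gram-Schmidt recurrence
  u_1 = v_1
  u_i = v_i − Σ_{j<i} ((v_i · u_j) / (u_j · u_j)) · u_j.

Step by step this gives:
  u_1 = (2, -3, 1, 0)
  u_2 = (6/7, -2/7, -18/7, -1)

Orthogonality check:
  u_2 · u_1 = 0 (should be 0)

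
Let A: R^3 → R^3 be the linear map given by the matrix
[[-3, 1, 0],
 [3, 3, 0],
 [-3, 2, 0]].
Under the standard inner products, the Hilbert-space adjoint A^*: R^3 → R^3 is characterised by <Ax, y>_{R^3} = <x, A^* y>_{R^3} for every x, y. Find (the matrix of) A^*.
A^* = A^T =
[[-3, 3, -3],
 [1, 3, 2],
 [0, 0, 0]]

For real matrices with standard dot products, the defining identity <Ax, y> = <x, A^* y> gives (Ax)^T y = x^T (A^*) y, i.e. x^T A^T y = x^T (A^*) y. Since this holds for all x, y, we must have A^* = A^T. Therefore
A^* =
[[-3, 3, -3],
 [1, 3, 2],
 [0, 0, 0]].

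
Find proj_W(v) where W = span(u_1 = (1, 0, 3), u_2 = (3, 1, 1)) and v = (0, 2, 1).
proj_W(v) = (51/74, 6/37, 57/74)

Set up U = [u_1 | ... | u_2] ∈ R^(3×2). The projector onto W = col(U) is P = U (U^T U)^(-1) U^T.
Compute U^T U =
  [10, 6]
  [6, 11],
and U^T v = (3, 3).
Solve U^T U · c = U^T v for the coefficients: c = (15/74, 6/37). The projection is proj_W(v) = U c.
Check: (v - proj_W(v)) · u_1 = 0  (should be 0).
Check: (v - proj_W(v)) · u_2 = 0  (should be 0).
Result: proj_W(v) = (51/74, 6/37, 57/74).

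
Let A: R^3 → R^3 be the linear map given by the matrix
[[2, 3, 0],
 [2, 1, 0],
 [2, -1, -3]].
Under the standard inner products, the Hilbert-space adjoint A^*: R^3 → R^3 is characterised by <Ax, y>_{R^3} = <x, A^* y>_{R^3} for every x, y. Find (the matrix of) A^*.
A^* = A^T =
[[2, 2, 2],
 [3, 1, -1],
 [0, 0, -3]]

For real matrices with standard dot products, the defining identity <Ax, y> = <x, A^* y> gives (Ax)^T y = x^T (A^*) y, i.e. x^T A^T y = x^T (A^*) y. Since this holds for all x, y, we must have A^* = A^T. Therefore
A^* =
[[2, 2, 2],
 [3, 1, -1],
 [0, 0, -3]].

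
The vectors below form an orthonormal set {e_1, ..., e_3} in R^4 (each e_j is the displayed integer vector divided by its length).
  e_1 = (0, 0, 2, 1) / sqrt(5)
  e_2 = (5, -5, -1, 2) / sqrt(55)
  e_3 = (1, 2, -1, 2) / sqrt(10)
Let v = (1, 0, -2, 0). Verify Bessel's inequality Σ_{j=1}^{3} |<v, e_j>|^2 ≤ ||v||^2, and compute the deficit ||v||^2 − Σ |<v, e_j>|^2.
Σ |<v, e_j>|^2 = 549/110; ||v||^2 = 5; deficit = 1/110

Write each e_j = u_j / sqrt(<u_j, u_j>) where u_j is the displayed integer vector. Then <v, e_j> = <v, u_j> / sqrt(<u_j, u_j>), so |<v, e_j>|^2 = <v, u_j>^2 / <u_j, u_j>.
Coefficients: <v, e_1> = -4/sqrt(5), <v, e_2> = 7/sqrt(55), <v, e_3> = 3/sqrt(10).
Square and sum: Σ |<v, e_j>|^2 = 549/110.
Compute ||v||^2 = v·v = 5.
Deficit = 5 − 549/110 = 1/110 ≥ 0, confirming Bessel's inequality. (The deficit equals ||v − Σ <v,e_j> e_j||^2, the squared distance from v to span{e_j}.)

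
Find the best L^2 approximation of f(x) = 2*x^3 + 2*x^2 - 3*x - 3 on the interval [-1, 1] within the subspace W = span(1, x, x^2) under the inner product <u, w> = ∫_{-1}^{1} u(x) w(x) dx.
g(x) = 2*x^2 - 9*x/5 - 3

The best approximation g ∈ W is the orthogonal projection of f onto W. Writing g = a_0 + a_1 x + a_2 x^2, the coefficients solve the normal equations G · a = b where
  G_{ij} = <φ_i, φ_j> and b_i = <f, φ_i>, with φ_0 = 1, φ_1 = x, φ_2 = x^2.
G =
  [2, 0, 2/3]
  [0, 2/3, 0]
  [2/3, 0, 2/5],
b = (-14/3, -6/5, -6/5).
Solving gives a_0 = -3, a_1 = -9/5, a_2 = 2, so
  g(x) = 2*x^2 - 9*x/5 - 3.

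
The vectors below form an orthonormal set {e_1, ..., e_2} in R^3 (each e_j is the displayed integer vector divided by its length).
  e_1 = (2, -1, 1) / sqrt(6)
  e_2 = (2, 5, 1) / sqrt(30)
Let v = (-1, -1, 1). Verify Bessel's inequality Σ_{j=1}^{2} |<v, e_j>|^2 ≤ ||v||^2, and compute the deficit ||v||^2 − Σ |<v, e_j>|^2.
Σ |<v, e_j>|^2 = 6/5; ||v||^2 = 3; deficit = 9/5

Write each e_j = u_j / sqrt(<u_j, u_j>) where u_j is the displayed integer vector. Then <v, e_j> = <v, u_j> / sqrt(<u_j, u_j>), so |<v, e_j>|^2 = <v, u_j>^2 / <u_j, u_j>.
Coefficients: <v, e_1> = 0/sqrt(6), <v, e_2> = -6/sqrt(30).
Square and sum: Σ |<v, e_j>|^2 = 6/5.
Compute ||v||^2 = v·v = 3.
Deficit = 3 − 6/5 = 9/5 ≥ 0, confirming Bessel's inequality. (The deficit equals ||v − Σ <v,e_j> e_j||^2, the squared distance from v to span{e_j}.)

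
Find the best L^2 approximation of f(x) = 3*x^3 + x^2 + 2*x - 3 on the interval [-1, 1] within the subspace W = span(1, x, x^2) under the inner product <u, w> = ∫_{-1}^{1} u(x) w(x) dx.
g(x) = x^2 + 19*x/5 - 3

The best approximation g ∈ W is the orthogonal projection of f onto W. Writing g = a_0 + a_1 x + a_2 x^2, the coefficients solve the normal equations G · a = b where
  G_{ij} = <φ_i, φ_j> and b_i = <f, φ_i>, with φ_0 = 1, φ_1 = x, φ_2 = x^2.
G =
  [2, 0, 2/3]
  [0, 2/3, 0]
  [2/3, 0, 2/5],
b = (-16/3, 38/15, -8/5).
Solving gives a_0 = -3, a_1 = 19/5, a_2 = 1, so
  g(x) = x^2 + 19*x/5 - 3.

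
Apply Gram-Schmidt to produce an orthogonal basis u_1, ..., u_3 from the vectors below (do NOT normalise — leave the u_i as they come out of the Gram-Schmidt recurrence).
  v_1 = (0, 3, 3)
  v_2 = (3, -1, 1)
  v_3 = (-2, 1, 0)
Orthogonal basis:
  u_1 = (0, 3, 3)
  u_2 = (3, -1, 1)
  u_3 = (-1/11, -3/22, 3/22)

Apply the Gram-Schmidt recurrence
  u_1 = v_1
  u_i = v_i − Σ_{j<i} ((v_i · u_j) / (u_j · u_j)) · u_j.

Step by step this gives:
  u_1 = (0, 3, 3)
  u_2 = (3, -1, 1)
  u_3 = (-1/11, -3/22, 3/22)

Orthogonality check:
  u_2 · u_1 = 0 (should be 0)
  u_3 · u_1 = 0 (should be 0)
  u_3 · u_2 = 0 (should be 0)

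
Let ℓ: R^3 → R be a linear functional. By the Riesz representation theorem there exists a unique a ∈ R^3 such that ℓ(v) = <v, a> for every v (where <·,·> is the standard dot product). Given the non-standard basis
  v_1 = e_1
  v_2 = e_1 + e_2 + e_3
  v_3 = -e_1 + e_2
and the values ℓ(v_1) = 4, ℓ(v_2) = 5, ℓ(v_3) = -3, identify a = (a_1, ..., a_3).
a = (4, 1, 0)

Write a = (a_1, ..., a_3) in the standard basis. For each basis vector v_i, ℓ(v_i) = <v_i, a> is a linear equation in the a_j's. Collect the n equations into a matrix system V a = ℓ, where row i of V is v_i (expressed in the standard basis). Since V is invertible (lower-triangular with 1s on the diagonal, up to permutation), solve by back-substitution:
  V =
[[1, 0, 0],
 [1, 1, 1],
 [-1, 1, 0]]
  V a = (4, 5, -3)
Solving gives a = (4, 1, 0).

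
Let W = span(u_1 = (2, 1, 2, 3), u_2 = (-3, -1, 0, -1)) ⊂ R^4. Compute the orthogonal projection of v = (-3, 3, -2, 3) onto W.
proj_W(v) = (-59/49, -11/49, 52/49, 41/49)

Set up U = [u_1 | ... | u_2] ∈ R^(4×2). The projector onto W = col(U) is P = U (U^T U)^(-1) U^T.
Compute U^T U =
  [18, -10]
  [-10, 11],
and U^T v = (2, 3).
Solve U^T U · c = U^T v for the coefficients: c = (26/49, 37/49). The projection is proj_W(v) = U c.
Check: (v - proj_W(v)) · u_1 = 0  (should be 0).
Check: (v - proj_W(v)) · u_2 = 0  (should be 0).
Result: proj_W(v) = (-59/49, -11/49, 52/49, 41/49).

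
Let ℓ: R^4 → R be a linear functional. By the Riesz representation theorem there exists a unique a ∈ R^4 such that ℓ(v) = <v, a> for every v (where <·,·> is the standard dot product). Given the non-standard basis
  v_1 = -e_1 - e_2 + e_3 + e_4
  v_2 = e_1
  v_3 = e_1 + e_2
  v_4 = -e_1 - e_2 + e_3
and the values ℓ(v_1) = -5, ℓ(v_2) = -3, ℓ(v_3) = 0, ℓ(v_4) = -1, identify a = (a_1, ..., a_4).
a = (-3, 3, -1, -4)

Write a = (a_1, ..., a_4) in the standard basis. For each basis vector v_i, ℓ(v_i) = <v_i, a> is a linear equation in the a_j's. Collect the n equations into a matrix system V a = ℓ, where row i of V is v_i (expressed in the standard basis). Since V is invertible (lower-triangular with 1s on the diagonal, up to permutation), solve by back-substitution:
  V =
[[-1, -1, 1, 1],
 [1, 0, 0, 0],
 [1, 1, 0, 0],
 [-1, -1, 1, 0]]
  V a = (-5, -3, 0, -1)
Solving gives a = (-3, 3, -1, -4).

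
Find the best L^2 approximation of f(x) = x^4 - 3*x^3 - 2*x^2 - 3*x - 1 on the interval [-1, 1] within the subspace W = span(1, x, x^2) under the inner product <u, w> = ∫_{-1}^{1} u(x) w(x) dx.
g(x) = -8*x^2/7 - 24*x/5 - 38/35

The best approximation g ∈ W is the orthogonal projection of f onto W. Writing g = a_0 + a_1 x + a_2 x^2, the coefficients solve the normal equations G · a = b where
  G_{ij} = <φ_i, φ_j> and b_i = <f, φ_i>, with φ_0 = 1, φ_1 = x, φ_2 = x^2.
G =
  [2, 0, 2/3]
  [0, 2/3, 0]
  [2/3, 0, 2/5],
b = (-44/15, -16/5, -124/105).
Solving gives a_0 = -38/35, a_1 = -24/5, a_2 = -8/7, so
  g(x) = -8*x^2/7 - 24*x/5 - 38/35.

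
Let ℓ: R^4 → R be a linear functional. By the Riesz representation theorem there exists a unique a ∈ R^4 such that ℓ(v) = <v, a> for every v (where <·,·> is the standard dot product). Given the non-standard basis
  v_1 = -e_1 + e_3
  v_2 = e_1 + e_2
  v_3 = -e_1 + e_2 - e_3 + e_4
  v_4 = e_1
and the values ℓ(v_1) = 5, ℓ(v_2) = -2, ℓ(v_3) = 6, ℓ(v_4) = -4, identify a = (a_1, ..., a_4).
a = (-4, 2, 1, 1)

Write a = (a_1, ..., a_4) in the standard basis. For each basis vector v_i, ℓ(v_i) = <v_i, a> is a linear equation in the a_j's. Collect the n equations into a matrix system V a = ℓ, where row i of V is v_i (expressed in the standard basis). Since V is invertible (lower-triangular with 1s on the diagonal, up to permutation), solve by back-substitution:
  V =
[[-1, 0, 1, 0],
 [1, 1, 0, 0],
 [-1, 1, -1, 1],
 [1, 0, 0, 0]]
  V a = (5, -2, 6, -4)
Solving gives a = (-4, 2, 1, 1).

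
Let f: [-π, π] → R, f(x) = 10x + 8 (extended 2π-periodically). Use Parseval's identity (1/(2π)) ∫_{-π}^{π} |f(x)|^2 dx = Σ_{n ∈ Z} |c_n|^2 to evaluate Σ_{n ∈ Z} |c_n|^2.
Σ |c_n|^2 = 100π^2/3 + 64

Expand and integrate term by term over [-π, π]:
  ∫ (10x)^2 dx = 100·(2π^3/3); ∫ 2·10·(8)·x dx = 0 (odd integrand); ∫ 8^2 dx = 64·2π.
So (1/(2π)) ∫_{-π}^{π} (10x + 8)^2 dx = 100π^2/3 + 64 = 100π^2/3 + 64.
Parseval ⇒ Σ |c_n|^2 = 100π^2/3 + 64.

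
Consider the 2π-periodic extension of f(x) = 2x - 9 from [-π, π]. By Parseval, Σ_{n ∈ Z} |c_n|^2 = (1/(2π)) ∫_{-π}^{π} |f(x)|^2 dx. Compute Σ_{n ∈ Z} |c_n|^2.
Σ |c_n|^2 = 4π^2/3 + 81

Expand and integrate term by term over [-π, π]:
  ∫ (2x)^2 dx = 4·(2π^3/3); ∫ 2·2·(-9)·x dx = 0 (odd integrand); ∫ (-9)^2 dx = 81·2π.
So (1/(2π)) ∫_{-π}^{π} (2x - 9)^2 dx = 4π^2/3 + 81 = 4π^2/3 + 81.
Parseval ⇒ Σ |c_n|^2 = 4π^2/3 + 81.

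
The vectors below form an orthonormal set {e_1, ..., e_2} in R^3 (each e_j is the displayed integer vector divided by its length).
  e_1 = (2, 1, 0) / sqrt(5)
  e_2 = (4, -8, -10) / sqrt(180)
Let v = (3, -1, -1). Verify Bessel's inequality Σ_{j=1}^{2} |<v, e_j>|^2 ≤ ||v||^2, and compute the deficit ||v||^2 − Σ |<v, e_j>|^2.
Σ |<v, e_j>|^2 = 10; ||v||^2 = 11; deficit = 1

Write each e_j = u_j / sqrt(<u_j, u_j>) where u_j is the displayed integer vector. Then <v, e_j> = <v, u_j> / sqrt(<u_j, u_j>), so |<v, e_j>|^2 = <v, u_j>^2 / <u_j, u_j>.
Coefficients: <v, e_1> = 5/sqrt(5), <v, e_2> = 30/sqrt(180).
Square and sum: Σ |<v, e_j>|^2 = 10.
Compute ||v||^2 = v·v = 11.
Deficit = 11 − 10 = 1 ≥ 0, confirming Bessel's inequality. (The deficit equals ||v − Σ <v,e_j> e_j||^2, the squared distance from v to span{e_j}.)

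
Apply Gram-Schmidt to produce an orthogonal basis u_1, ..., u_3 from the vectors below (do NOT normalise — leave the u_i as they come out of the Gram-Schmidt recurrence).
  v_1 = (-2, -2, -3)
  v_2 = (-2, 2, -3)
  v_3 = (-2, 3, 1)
Orthogonal basis:
  u_1 = (-2, -2, -3)
  u_2 = (-16/17, 52/17, -24/17)
  u_3 = (-24/13, 0, 16/13)

Apply the Gram-Schmidt recurrence
  u_1 = v_1
  u_i = v_i − Σ_{j<i} ((v_i · u_j) / (u_j · u_j)) · u_j.

Step by step this gives:
  u_1 = (-2, -2, -3)
  u_2 = (-16/17, 52/17, -24/17)
  u_3 = (-24/13, 0, 16/13)

Orthogonality check:
  u_2 · u_1 = 0 (should be 0)
  u_3 · u_1 = 0 (should be 0)
  u_3 · u_2 = 0 (should be 0)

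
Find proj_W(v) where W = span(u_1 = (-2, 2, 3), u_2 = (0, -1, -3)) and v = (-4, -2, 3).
proj_W(v) = (-106/49, 82/49, 87/49)

Set up U = [u_1 | ... | u_2] ∈ R^(3×2). The projector onto W = col(U) is P = U (U^T U)^(-1) U^T.
Compute U^T U =
  [17, -11]
  [-11, 10],
and U^T v = (13, -7).
Solve U^T U · c = U^T v for the coefficients: c = (53/49, 24/49). The projection is proj_W(v) = U c.
Check: (v - proj_W(v)) · u_1 = 0  (should be 0).
Check: (v - proj_W(v)) · u_2 = 0  (should be 0).
Result: proj_W(v) = (-106/49, 82/49, 87/49).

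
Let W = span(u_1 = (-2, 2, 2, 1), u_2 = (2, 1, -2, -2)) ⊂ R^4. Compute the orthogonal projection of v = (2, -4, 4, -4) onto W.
proj_W(v) = (16/21, -272/105, -16/21, 8/35)

Set up U = [u_1 | ... | u_2] ∈ R^(4×2). The projector onto W = col(U) is P = U (U^T U)^(-1) U^T.
Compute U^T U =
  [13, -8]
  [-8, 13],
and U^T v = (-8, 0).
Solve U^T U · c = U^T v for the coefficients: c = (-104/105, -64/105). The projection is proj_W(v) = U c.
Check: (v - proj_W(v)) · u_1 = 0  (should be 0).
Check: (v - proj_W(v)) · u_2 = 0  (should be 0).
Result: proj_W(v) = (16/21, -272/105, -16/21, 8/35).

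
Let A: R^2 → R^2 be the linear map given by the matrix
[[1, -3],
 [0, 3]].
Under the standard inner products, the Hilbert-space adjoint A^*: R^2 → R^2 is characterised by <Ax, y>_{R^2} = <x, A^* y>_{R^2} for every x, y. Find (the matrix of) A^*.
A^* = A^T =
[[1, 0],
 [-3, 3]]

For real matrices with standard dot products, the defining identity <Ax, y> = <x, A^* y> gives (Ax)^T y = x^T (A^*) y, i.e. x^T A^T y = x^T (A^*) y. Since this holds for all x, y, we must have A^* = A^T. Therefore
A^* =
[[1, 0],
 [-3, 3]].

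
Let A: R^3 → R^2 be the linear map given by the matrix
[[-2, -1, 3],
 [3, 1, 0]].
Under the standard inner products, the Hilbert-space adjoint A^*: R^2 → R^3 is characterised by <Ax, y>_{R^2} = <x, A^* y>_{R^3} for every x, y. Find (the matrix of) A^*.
A^* = A^T =
[[-2, 3],
 [-1, 1],
 [3, 0]]

For real matrices with standard dot products, the defining identity <Ax, y> = <x, A^* y> gives (Ax)^T y = x^T (A^*) y, i.e. x^T A^T y = x^T (A^*) y. Since this holds for all x, y, we must have A^* = A^T. Therefore
A^* =
[[-2, 3],
 [-1, 1],
 [3, 0]].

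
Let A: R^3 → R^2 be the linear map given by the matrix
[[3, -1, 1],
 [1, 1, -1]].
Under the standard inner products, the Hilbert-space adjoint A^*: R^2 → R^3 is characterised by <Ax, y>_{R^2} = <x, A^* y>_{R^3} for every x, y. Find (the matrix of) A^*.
A^* = A^T =
[[3, 1],
 [-1, 1],
 [1, -1]]

For real matrices with standard dot products, the defining identity <Ax, y> = <x, A^* y> gives (Ax)^T y = x^T (A^*) y, i.e. x^T A^T y = x^T (A^*) y. Since this holds for all x, y, we must have A^* = A^T. Therefore
A^* =
[[3, 1],
 [-1, 1],
 [1, -1]].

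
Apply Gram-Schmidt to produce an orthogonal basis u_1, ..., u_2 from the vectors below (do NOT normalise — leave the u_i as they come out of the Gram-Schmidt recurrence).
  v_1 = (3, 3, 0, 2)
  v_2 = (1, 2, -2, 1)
Orthogonal basis:
  u_1 = (3, 3, 0, 2)
  u_2 = (-1/2, 1/2, -2, 0)

Apply the Gram-Schmidt recurrence
  u_1 = v_1
  u_i = v_i − Σ_{j<i} ((v_i · u_j) / (u_j · u_j)) · u_j.

Step by step this gives:
  u_1 = (3, 3, 0, 2)
  u_2 = (-1/2, 1/2, -2, 0)

Orthogonality check:
  u_2 · u_1 = 0 (should be 0)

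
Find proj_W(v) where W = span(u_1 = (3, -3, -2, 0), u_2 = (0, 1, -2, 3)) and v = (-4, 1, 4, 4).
proj_W(v) = (-981/307, 1114/307, 388/307, 399/307)

Set up U = [u_1 | ... | u_2] ∈ R^(4×2). The projector onto W = col(U) is P = U (U^T U)^(-1) U^T.
Compute U^T U =
  [22, 1]
  [1, 14],
and U^T v = (-23, 5).
Solve U^T U · c = U^T v for the coefficients: c = (-327/307, 133/307). The projection is proj_W(v) = U c.
Check: (v - proj_W(v)) · u_1 = 0  (should be 0).
Check: (v - proj_W(v)) · u_2 = 0  (should be 0).
Result: proj_W(v) = (-981/307, 1114/307, 388/307, 399/307).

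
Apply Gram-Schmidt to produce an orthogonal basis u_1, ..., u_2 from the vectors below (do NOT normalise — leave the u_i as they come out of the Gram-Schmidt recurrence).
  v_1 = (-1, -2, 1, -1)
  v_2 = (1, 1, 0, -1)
Orthogonal basis:
  u_1 = (-1, -2, 1, -1)
  u_2 = (5/7, 3/7, 2/7, -9/7)

Apply the Gram-Schmidt recurrence
  u_1 = v_1
  u_i = v_i − Σ_{j<i} ((v_i · u_j) / (u_j · u_j)) · u_j.

Step by step this gives:
  u_1 = (-1, -2, 1, -1)
  u_2 = (5/7, 3/7, 2/7, -9/7)

Orthogonality check:
  u_2 · u_1 = 0 (should be 0)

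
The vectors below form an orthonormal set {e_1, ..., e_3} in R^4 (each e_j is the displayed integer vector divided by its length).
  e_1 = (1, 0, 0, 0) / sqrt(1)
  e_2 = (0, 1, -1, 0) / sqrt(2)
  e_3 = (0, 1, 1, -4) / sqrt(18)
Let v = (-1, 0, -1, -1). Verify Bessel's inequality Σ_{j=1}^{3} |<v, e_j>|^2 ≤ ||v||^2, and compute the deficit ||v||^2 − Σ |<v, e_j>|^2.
Σ |<v, e_j>|^2 = 2; ||v||^2 = 3; deficit = 1

Write each e_j = u_j / sqrt(<u_j, u_j>) where u_j is the displayed integer vector. Then <v, e_j> = <v, u_j> / sqrt(<u_j, u_j>), so |<v, e_j>|^2 = <v, u_j>^2 / <u_j, u_j>.
Coefficients: <v, e_1> = -1/sqrt(1), <v, e_2> = 1/sqrt(2), <v, e_3> = 3/sqrt(18).
Square and sum: Σ |<v, e_j>|^2 = 2.
Compute ||v||^2 = v·v = 3.
Deficit = 3 − 2 = 1 ≥ 0, confirming Bessel's inequality. (The deficit equals ||v − Σ <v,e_j> e_j||^2, the squared distance from v to span{e_j}.)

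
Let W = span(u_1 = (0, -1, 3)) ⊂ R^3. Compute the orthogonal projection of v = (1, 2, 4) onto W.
proj_W(v) = (0, -1, 3)

Set up U = [u_1 | ... | u_1] ∈ R^(3×1). The projector onto W = col(U) is P = U (U^T U)^(-1) U^T.
Compute U^T U =
  [10],
and U^T v = (10).
Solve U^T U · c = U^T v for the coefficients: c = (1). The projection is proj_W(v) = U c.
Check: (v - proj_W(v)) · u_1 = 0  (should be 0).
Result: proj_W(v) = (0, -1, 3).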